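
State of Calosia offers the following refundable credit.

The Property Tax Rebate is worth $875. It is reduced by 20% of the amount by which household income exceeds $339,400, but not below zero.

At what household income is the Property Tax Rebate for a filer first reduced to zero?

The credit falls by 20% of each dollar above $339,400, so it reaches zero when the excess is $875 / 20% = $4,375: income = $339,400 + $4,375 = $343,775.

$343,775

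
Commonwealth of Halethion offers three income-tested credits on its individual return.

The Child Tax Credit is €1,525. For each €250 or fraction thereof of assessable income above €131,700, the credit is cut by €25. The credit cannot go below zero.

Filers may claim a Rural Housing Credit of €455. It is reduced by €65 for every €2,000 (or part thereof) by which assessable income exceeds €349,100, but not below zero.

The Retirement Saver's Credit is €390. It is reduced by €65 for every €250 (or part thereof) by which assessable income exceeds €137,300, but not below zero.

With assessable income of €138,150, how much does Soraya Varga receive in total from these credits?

€1,460

Child Tax Credit: income exceeds €131,700 by €6,450, which is 26 full-or-partial €250 increments; reduction = 26 × €25 = €650, leaving €875.
Rural Housing Credit: €138,150 is at or below the €349,100 threshold, so the full €455 applies.
Retirement Saver's Credit: income exceeds €137,300 by €850, which is 4 full-or-partial €250 increments; reduction = 4 × €65 = €260, leaving €130.
Total: €875 + €455 + €130 = €1,460.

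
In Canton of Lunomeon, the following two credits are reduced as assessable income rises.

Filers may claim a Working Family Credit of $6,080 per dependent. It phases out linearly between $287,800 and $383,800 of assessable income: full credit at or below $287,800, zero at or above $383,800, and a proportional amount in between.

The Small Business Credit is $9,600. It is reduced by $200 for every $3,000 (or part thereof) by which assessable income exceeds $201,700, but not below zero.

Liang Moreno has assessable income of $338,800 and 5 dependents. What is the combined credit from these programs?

$14,650

Working Family Credit: base = 5 × $6,080 = $30,400. $338,800 is $51,000 into a $96,000 phase-out range, leaving 45,000/96,000 of the credit: $30,400 × 45,000/96,000 = $14,250.
Small Business Credit: income exceeds $201,700 by $137,100, which is 46 full-or-partial $3,000 increments; reduction = 46 × $200 = $9,200, leaving $400.
Total: $14,250 + $400 = $14,650.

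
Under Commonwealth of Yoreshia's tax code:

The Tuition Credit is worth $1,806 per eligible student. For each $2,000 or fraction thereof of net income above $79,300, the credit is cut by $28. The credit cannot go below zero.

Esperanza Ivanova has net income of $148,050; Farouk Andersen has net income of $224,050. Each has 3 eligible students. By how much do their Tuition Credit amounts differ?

Esperanza ($148,050): Tuition Credit: base = 3 × $1,806 = $5,418. income exceeds $79,300 by $68,750, which is 35 full-or-partial $2,000 increments; reduction = 35 × $28 = $980, leaving $4,438.
Farouk ($224,050): Tuition Credit: base = 3 × $1,806 = $5,418. income exceeds $79,300 by $144,750, which is 73 full-or-partial $2,000 increments; reduction = 73 × $28 = $2,044, leaving $3,374.
Difference: |$4,438 − $3,374| = $1,064.

$1,064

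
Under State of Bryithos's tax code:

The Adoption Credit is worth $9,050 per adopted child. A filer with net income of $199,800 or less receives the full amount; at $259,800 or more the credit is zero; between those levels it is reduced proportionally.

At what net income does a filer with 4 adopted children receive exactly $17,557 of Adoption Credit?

$230,700

Full credit = 4 × $9,050 = $36,200.
$17,557 is 17,557/36,200 of the full $36,200, so 18,643/36,200 of the $60,000 range has been used: income = $199,800 + $60,000 × 18,643/36,200 = $230,700.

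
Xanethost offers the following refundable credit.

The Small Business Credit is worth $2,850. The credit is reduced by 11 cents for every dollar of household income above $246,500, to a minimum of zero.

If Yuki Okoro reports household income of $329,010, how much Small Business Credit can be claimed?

Small Business Credit: 11% of the $82,510 excess over $246,500 is $9,076.10 ≥ base, so the credit is $0.

$0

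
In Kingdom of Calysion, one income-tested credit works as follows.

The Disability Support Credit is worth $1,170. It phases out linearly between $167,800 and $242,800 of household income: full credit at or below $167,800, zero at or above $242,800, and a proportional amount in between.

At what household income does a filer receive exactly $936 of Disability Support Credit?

$182,800

$936 is 936/1,170 of the full $1,170, so 234/1,170 of the $75,000 range has been used: income = $167,800 + $75,000 × 234/1,170 = $182,800.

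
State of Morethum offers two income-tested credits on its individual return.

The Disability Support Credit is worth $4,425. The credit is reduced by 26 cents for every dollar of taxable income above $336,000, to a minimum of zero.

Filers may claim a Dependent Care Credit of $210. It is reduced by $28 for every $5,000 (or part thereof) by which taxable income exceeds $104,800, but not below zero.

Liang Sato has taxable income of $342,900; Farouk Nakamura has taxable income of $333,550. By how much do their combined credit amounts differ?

$1,794

Liang ($342,900): Disability Support Credit: 26% of the $6,900 excess over $336,000 is $1,794; credit = $4,425 − $1,794 = $2,631. Dependent Care Credit: income exceeds $104,800 by $238,100 → 48 increments × $28 = $1,344 ≥ base, so the credit is $0. total $2,631 + $0 = $2,631
Farouk ($333,550): Disability Support Credit: $333,550 is at or below the $336,000 threshold, so the full $4,425 applies. Dependent Care Credit: income exceeds $104,800 by $228,750 → 46 increments × $28 = $1,288 ≥ base, so the credit is $0. total $4,425 + $0 = $4,425
Difference: |$2,631 − $4,425| = $1,794.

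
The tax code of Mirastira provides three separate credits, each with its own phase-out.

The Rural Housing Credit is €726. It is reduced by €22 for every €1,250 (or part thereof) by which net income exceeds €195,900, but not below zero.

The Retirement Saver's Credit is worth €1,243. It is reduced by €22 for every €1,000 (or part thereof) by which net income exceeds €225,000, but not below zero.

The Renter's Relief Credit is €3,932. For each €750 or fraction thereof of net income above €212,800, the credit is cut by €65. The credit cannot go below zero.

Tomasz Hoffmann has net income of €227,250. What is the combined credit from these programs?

€3,963

Rural Housing Credit: income exceeds €195,900 by €31,350, which is 26 full-or-partial €1,250 increments; reduction = 26 × €22 = €572, leaving €154.
Retirement Saver's Credit: income exceeds €225,000 by €2,250, which is 3 full-or-partial €1,000 increments; reduction = 3 × €22 = €66, leaving €1,177.
Renter's Relief Credit: income exceeds €212,800 by €14,450, which is 20 full-or-partial €750 increments; reduction = 20 × €65 = €1,300, leaving €2,632.
Total: €154 + €1,177 + €2,632 = €3,963.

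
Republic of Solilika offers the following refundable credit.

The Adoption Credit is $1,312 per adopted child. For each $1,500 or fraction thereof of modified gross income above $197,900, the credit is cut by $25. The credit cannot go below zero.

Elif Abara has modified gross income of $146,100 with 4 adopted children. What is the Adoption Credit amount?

Adoption Credit: base = 4 × $1,312 = $5,248. $146,100 is at or below the $197,900 threshold, so the full $5,248 applies.

$5,248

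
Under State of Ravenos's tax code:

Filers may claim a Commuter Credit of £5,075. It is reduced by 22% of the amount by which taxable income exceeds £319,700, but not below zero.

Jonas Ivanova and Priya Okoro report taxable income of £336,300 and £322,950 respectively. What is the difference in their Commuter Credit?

£2,937

Jonas (£336,300): Commuter Credit: 22% of the £16,600 excess over £319,700 is £3,652; credit = £5,075 − £3,652 = £1,423.
Priya (£322,950): Commuter Credit: 22% of the £3,250 excess over £319,700 is £715; credit = £5,075 − £715 = £4,360.
Difference: |£1,423 − £4,360| = £2,937.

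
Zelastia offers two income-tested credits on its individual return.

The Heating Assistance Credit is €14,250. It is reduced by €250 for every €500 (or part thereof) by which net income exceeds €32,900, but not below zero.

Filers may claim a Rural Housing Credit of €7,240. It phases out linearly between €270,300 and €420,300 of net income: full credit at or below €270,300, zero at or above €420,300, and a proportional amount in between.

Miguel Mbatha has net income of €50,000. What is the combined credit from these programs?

€12,740

Heating Assistance Credit: income exceeds €32,900 by €17,100, which is 35 full-or-partial €500 increments; reduction = 35 × €250 = €8,750, leaving €5,500.
Rural Housing Credit: €50,000 is at or below the €270,300 threshold, so the full €7,240 applies.
Total: €5,500 + €7,240 = €12,740.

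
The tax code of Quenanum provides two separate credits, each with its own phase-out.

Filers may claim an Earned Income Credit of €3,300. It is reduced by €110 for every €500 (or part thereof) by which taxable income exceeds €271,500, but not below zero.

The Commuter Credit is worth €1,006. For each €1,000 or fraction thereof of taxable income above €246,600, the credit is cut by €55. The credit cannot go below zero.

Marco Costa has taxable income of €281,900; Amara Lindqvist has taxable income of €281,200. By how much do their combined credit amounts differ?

Marco (€281,900): Earned Income Credit: income exceeds €271,500 by €10,400, which is 21 full-or-partial €500 increments; reduction = 21 × €110 = €2,310, leaving €990. Commuter Credit: income exceeds €246,600 by €35,300 → 36 increments × €55 = €1,980 ≥ base, so the credit is €0. total €990 + €0 = €990
Amara (€281,200): Earned Income Credit: income exceeds €271,500 by €9,700, which is 20 full-or-partial €500 increments; reduction = 20 × €110 = €2,200, leaving €1,100. Commuter Credit: income exceeds €246,600 by €34,600 → 35 increments × €55 = €1,925 ≥ base, so the credit is €0. total €1,100 + €0 = €1,100
Difference: |€990 − €1,100| = €110.

€110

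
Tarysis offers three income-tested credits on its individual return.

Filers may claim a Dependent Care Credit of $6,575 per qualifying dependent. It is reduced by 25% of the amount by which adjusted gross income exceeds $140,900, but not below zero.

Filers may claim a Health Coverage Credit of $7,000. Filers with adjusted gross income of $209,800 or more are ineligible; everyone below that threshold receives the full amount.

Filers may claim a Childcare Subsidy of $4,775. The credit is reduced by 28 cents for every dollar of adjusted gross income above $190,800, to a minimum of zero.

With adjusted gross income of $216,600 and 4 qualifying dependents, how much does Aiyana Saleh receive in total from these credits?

Dependent Care Credit: base = 4 × $6,575 = $26,300. 25% of the $75,700 excess over $140,900 is $18,925; credit = $26,300 − $18,925 = $7,375.
Health Coverage Credit: $216,600 meets or exceeds the $209,800 cutoff, so the credit is $0.
Childcare Subsidy: 28% of the $25,800 excess over $190,800 is $7,224 ≥ base, so the credit is $0.
Total: $7,375 + $0 + $0 = $7,375.

$7,375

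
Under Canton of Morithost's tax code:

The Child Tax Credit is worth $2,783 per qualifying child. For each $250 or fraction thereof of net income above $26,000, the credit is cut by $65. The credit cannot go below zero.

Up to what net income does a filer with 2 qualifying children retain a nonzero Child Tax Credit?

$47,250

Full credit = 2 × $2,783 = $5,566.
After 85 increments the reduction is 85 × $65 = $5,525, leaving $41; one more increment wipes it out. Increment 85 ends at excess 85 × $250 = $21,250, so the highest qualifying income is $26,000 + $21,250 = $47,250.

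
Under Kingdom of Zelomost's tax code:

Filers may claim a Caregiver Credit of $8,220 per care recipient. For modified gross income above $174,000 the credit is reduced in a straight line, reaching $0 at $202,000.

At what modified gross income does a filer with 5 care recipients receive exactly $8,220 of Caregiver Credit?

$196,400

Full credit = 5 × $8,220 = $41,100.
$8,220 is 8,220/41,100 of the full $41,100, so 32,880/41,100 of the $28,000 range has been used: income = $174,000 + $28,000 × 32,880/41,100 = $196,400.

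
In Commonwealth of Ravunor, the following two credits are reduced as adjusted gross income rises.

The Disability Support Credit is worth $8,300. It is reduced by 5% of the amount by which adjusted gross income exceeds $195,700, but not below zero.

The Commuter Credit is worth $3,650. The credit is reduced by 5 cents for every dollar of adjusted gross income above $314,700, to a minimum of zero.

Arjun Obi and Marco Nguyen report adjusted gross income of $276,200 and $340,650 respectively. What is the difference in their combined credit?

Arjun ($276,200): Disability Support Credit: 5% of the $80,500 excess over $195,700 is $4,025; credit = $8,300 − $4,025 = $4,275. Commuter Credit: $276,200 is at or below the $314,700 threshold, so the full $3,650 applies. total $4,275 + $3,650 = $7,925
Marco ($340,650): Disability Support Credit: 5% of the $144,950 excess over $195,700 is $7,247.50; credit = $8,300 − $7,247.50 = $1,052.50. Commuter Credit: 5% of the $25,950 excess over $314,700 is $1,297.50; credit = $3,650 − $1,297.50 = $2,352.50. total $1,052.50 + $2,352.50 = $3,405
Difference: |$7,925 − $3,405| = $4,520.

$4,520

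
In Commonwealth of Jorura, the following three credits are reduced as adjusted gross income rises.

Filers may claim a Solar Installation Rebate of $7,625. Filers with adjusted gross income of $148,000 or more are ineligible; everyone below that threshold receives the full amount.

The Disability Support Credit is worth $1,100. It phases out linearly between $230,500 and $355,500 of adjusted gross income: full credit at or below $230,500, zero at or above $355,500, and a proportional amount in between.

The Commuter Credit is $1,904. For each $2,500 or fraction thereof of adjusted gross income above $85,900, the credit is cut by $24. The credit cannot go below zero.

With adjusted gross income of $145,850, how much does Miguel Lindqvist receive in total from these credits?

$10,053

Solar Installation Rebate: $145,850 is below the $148,000 cutoff, so the full $7,625 applies.
Disability Support Credit: $145,850 is at or below the $230,500 threshold, so the full $1,100 applies.
Commuter Credit: income exceeds $85,900 by $59,950, which is 24 full-or-partial $2,500 increments; reduction = 24 × $24 = $576, leaving $1,328.
Total: $7,625 + $1,100 + $1,328 = $10,053.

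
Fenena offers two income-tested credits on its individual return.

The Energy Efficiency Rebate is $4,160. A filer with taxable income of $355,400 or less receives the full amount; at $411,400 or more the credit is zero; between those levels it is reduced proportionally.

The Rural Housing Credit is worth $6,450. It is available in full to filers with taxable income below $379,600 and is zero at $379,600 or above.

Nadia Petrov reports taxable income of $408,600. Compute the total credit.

$208

Energy Efficiency Rebate: $408,600 is $53,200 into a $56,000 phase-out range, leaving 2,800/56,000 of the credit: $4,160 × 2,800/56,000 = $208.
Rural Housing Credit: $408,600 meets or exceeds the $379,600 cutoff, so the credit is $0.
Total: $208 + $0 = $208.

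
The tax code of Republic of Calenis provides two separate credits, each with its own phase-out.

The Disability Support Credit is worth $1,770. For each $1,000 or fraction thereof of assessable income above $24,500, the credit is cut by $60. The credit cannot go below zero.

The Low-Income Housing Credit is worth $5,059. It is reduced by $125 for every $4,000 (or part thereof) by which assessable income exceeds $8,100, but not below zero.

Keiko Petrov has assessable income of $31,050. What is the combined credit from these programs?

Disability Support Credit: income exceeds $24,500 by $6,550, which is 7 full-or-partial $1,000 increments; reduction = 7 × $60 = $420, leaving $1,350.
Low-Income Housing Credit: income exceeds $8,100 by $22,950, which is 6 full-or-partial $4,000 increments; reduction = 6 × $125 = $750, leaving $4,309.
Total: $1,350 + $4,309 = $5,659.

$5,659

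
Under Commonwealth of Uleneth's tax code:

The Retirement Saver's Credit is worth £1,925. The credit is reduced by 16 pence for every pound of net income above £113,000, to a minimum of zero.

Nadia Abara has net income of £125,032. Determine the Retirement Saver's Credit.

Retirement Saver's Credit: 16% of the £12,032 excess over £113,000 is £1,925.12 ≥ base, so the credit is £0.

£0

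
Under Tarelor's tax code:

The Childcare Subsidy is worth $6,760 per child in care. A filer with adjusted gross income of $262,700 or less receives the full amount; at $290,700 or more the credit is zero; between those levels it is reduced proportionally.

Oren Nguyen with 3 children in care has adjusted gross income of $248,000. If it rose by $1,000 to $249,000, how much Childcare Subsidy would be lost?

$0

At $248,000 — base = 3 × $6,760 = $20,280. $248,000 is at or below the $262,700 threshold, so the full $20,280 applies.
At $249,000 — base = 3 × $6,760 = $20,280. $249,000 is at or below the $262,700 threshold, so the full $20,280 applies.
Lost: $20,280 − $20,280 = $0.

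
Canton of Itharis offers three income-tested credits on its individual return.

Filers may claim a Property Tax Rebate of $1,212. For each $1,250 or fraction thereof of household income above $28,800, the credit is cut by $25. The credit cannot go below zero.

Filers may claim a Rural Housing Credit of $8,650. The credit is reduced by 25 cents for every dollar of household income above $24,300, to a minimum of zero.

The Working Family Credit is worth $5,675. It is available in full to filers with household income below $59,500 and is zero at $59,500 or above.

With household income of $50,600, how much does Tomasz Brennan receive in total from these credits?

$8,512

Property Tax Rebate: income exceeds $28,800 by $21,800, which is 18 full-or-partial $1,250 increments; reduction = 18 × $25 = $450, leaving $762.
Rural Housing Credit: 25% of the $26,300 excess over $24,300 is $6,575; credit = $8,650 − $6,575 = $2,075.
Working Family Credit: $50,600 is below the $59,500 cutoff, so the full $5,675 applies.
Total: $762 + $2,075 + $5,675 = $8,512.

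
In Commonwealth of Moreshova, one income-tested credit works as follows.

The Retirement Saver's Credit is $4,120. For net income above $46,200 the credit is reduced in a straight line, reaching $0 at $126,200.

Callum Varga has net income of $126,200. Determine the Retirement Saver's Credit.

Retirement Saver's Credit: $126,200 is at or above $126,200, so the credit is $0.

$0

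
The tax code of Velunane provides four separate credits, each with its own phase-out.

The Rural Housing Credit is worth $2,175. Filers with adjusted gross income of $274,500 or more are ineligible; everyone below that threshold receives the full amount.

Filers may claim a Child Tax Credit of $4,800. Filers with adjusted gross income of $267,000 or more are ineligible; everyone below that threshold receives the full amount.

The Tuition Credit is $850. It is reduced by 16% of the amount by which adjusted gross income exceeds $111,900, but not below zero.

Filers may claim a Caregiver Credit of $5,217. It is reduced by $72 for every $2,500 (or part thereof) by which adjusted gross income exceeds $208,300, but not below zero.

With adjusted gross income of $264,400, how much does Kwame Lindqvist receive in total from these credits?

$10,536

Rural Housing Credit: $264,400 is below the $274,500 cutoff, so the full $2,175 applies.
Child Tax Credit: $264,400 is below the $267,000 cutoff, so the full $4,800 applies.
Tuition Credit: 16% of the $152,500 excess over $111,900 is $24,400 ≥ base, so the credit is $0.
Caregiver Credit: income exceeds $208,300 by $56,100, which is 23 full-or-partial $2,500 increments; reduction = 23 × $72 = $1,656, leaving $3,561.
Total: $2,175 + $4,800 + $0 + $3,561 = $10,536.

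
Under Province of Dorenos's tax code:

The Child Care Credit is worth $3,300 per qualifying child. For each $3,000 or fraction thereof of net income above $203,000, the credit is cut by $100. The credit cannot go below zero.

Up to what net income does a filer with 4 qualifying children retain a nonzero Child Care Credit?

$596,000

Full credit = 4 × $3,300 = $13,200.
After 131 increments the reduction is 131 × $100 = $13,100, leaving $100; one more increment wipes it out. Increment 131 ends at excess 131 × $3,000 = $393,000, so the highest qualifying income is $203,000 + $393,000 = $596,000.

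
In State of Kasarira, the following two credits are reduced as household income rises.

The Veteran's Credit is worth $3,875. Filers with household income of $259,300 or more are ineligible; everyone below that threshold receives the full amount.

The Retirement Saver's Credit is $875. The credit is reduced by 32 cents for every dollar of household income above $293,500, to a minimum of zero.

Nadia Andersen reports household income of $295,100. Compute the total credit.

$363

Veteran's Credit: $295,100 meets or exceeds the $259,300 cutoff, so the credit is $0.
Retirement Saver's Credit: 32% of the $1,600 excess over $293,500 is $512; credit = $875 − $512 = $363.
Total: $0 + $363 = $363.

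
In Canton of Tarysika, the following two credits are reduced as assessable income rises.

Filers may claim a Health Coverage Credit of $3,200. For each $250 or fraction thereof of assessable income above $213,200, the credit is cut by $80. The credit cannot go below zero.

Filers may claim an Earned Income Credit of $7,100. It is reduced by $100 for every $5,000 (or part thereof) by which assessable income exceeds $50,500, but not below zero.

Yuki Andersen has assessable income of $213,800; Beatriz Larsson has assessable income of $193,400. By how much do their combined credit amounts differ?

$640

Yuki ($213,800): Health Coverage Credit: income exceeds $213,200 by $600, which is 3 full-or-partial $250 increments; reduction = 3 × $80 = $240, leaving $2,960. Earned Income Credit: income exceeds $50,500 by $163,300, which is 33 full-or-partial $5,000 increments; reduction = 33 × $100 = $3,300, leaving $3,800. total $2,960 + $3,800 = $6,760
Beatriz ($193,400): Health Coverage Credit: $193,400 is at or below the $213,200 threshold, so the full $3,200 applies. Earned Income Credit: income exceeds $50,500 by $142,900, which is 29 full-or-partial $5,000 increments; reduction = 29 × $100 = $2,900, leaving $4,200. total $3,200 + $4,200 = $7,400
Difference: |$6,760 − $7,400| = $640.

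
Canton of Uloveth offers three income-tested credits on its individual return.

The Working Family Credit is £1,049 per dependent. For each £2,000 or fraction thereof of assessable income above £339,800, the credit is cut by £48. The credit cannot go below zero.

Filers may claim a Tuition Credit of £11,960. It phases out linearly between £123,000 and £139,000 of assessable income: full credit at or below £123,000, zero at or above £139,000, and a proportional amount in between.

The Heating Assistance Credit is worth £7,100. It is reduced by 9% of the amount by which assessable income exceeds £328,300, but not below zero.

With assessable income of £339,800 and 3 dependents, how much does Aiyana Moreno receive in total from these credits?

Working Family Credit: base = 3 × £1,049 = £3,147. £339,800 is at or below the £339,800 threshold, so the full £3,147 applies.
Tuition Credit: £339,800 is at or above £139,000, so the credit is £0.
Heating Assistance Credit: 9% of the £11,500 excess over £328,300 is £1,035; credit = £7,100 − £1,035 = £6,065.
Total: £3,147 + £0 + £6,065 = £9,212.

£9,212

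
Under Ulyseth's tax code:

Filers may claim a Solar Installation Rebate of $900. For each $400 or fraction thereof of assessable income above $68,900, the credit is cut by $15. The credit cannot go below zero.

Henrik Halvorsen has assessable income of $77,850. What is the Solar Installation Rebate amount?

Solar Installation Rebate: income exceeds $68,900 by $8,950, which is 23 full-or-partial $400 increments; reduction = 23 × $15 = $345, leaving $555.

$555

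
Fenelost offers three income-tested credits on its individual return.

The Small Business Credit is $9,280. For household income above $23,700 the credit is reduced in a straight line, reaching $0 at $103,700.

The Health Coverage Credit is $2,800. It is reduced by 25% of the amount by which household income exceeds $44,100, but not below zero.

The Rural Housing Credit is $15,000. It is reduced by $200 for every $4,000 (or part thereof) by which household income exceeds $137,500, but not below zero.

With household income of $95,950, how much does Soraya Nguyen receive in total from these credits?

$15,899

Small Business Credit: $95,950 is $72,250 into a $80,000 phase-out range, leaving 7,750/80,000 of the credit: $9,280 × 7,750/80,000 = $899.
Health Coverage Credit: 25% of the $51,850 excess over $44,100 is $12,962.50 ≥ base, so the credit is $0.
Rural Housing Credit: $95,950 is at or below the $137,500 threshold, so the full $15,000 applies.
Total: $899 + $0 + $15,000 = $15,899.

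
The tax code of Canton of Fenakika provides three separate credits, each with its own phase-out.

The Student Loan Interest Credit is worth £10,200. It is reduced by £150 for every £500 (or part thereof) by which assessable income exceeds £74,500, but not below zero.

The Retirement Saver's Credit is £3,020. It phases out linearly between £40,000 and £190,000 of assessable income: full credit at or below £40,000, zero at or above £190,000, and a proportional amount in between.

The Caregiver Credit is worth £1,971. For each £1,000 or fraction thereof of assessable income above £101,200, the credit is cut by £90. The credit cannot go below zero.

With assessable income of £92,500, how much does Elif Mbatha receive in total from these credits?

Student Loan Interest Credit: income exceeds £74,500 by £18,000, which is 36 full-or-partial £500 increments; reduction = 36 × £150 = £5,400, leaving £4,800.
Retirement Saver's Credit: £92,500 is £52,500 into a £150,000 phase-out range, leaving 97,500/150,000 of the credit: £3,020 × 97,500/150,000 = £1,963.
Caregiver Credit: £92,500 is at or below the £101,200 threshold, so the full £1,971 applies.
Total: £4,800 + £1,963 + £1,971 = £8,734.

£8,734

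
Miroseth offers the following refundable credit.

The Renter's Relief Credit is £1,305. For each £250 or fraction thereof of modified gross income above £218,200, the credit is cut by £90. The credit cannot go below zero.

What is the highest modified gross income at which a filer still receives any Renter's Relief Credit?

£221,700

After 14 increments the reduction is 14 × £90 = £1,260, leaving £45; one more increment wipes it out. Increment 14 ends at excess 14 × £250 = £3,500, so the highest qualifying income is £218,200 + £3,500 = £221,700.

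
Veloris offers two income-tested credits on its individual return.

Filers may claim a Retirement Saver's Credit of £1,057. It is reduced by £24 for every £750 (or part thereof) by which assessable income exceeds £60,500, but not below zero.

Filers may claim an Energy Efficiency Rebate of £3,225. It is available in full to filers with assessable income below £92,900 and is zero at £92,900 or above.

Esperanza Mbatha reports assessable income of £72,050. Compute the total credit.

£3,898

Retirement Saver's Credit: income exceeds £60,500 by £11,550, which is 16 full-or-partial £750 increments; reduction = 16 × £24 = £384, leaving £673.
Energy Efficiency Rebate: £72,050 is below the £92,900 cutoff, so the full £3,225 applies.
Total: £673 + £3,225 = £3,898.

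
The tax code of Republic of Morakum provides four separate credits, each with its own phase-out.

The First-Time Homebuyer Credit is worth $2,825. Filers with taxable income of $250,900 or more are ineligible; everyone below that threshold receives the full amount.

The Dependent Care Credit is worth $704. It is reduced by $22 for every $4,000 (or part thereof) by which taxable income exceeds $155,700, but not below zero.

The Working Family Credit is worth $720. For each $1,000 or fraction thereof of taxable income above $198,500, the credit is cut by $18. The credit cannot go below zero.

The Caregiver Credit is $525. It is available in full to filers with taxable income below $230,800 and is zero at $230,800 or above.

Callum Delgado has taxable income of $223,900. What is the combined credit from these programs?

First-Time Homebuyer Credit: $223,900 is below the $250,900 cutoff, so the full $2,825 applies.
Dependent Care Credit: income exceeds $155,700 by $68,200, which is 18 full-or-partial $4,000 increments; reduction = 18 × $22 = $396, leaving $308.
Working Family Credit: income exceeds $198,500 by $25,400, which is 26 full-or-partial $1,000 increments; reduction = 26 × $18 = $468, leaving $252.
Caregiver Credit: $223,900 is below the $230,800 cutoff, so the full $525 applies.
Total: $2,825 + $308 + $252 + $525 = $3,910.

$3,910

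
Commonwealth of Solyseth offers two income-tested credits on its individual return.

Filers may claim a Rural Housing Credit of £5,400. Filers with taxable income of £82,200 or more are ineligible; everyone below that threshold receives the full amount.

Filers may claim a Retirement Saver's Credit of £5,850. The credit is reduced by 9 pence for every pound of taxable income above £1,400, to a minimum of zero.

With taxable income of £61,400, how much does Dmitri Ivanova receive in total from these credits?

Rural Housing Credit: £61,400 is below the £82,200 cutoff, so the full £5,400 applies.
Retirement Saver's Credit: 9% of the £60,000 excess over £1,400 is £5,400; credit = £5,850 − £5,400 = £450.
Total: £5,400 + £450 = £5,850.

£5,850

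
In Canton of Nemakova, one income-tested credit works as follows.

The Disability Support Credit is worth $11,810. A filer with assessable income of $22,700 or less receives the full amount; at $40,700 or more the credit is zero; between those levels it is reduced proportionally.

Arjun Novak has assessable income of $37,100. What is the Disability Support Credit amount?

Disability Support Credit: $37,100 is $14,400 into a $18,000 phase-out range, leaving 3,600/18,000 of the credit: $11,810 × 3,600/18,000 = $2,362.

$2,362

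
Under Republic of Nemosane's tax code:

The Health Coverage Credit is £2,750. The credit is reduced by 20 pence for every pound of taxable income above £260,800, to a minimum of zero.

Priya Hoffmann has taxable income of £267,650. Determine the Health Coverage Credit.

£1,380

Health Coverage Credit: 20% of the £6,850 excess over £260,800 is £1,370; credit = £2,750 − £1,370 = £1,380.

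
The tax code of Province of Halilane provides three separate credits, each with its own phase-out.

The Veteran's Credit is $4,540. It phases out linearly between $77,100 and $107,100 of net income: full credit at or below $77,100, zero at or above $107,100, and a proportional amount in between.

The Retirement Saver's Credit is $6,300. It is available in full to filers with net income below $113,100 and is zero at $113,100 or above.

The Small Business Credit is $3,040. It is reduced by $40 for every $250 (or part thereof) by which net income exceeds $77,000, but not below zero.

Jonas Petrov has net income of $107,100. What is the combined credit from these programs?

Veteran's Credit: $107,100 is at or above $107,100, so the credit is $0.
Retirement Saver's Credit: $107,100 is below the $113,100 cutoff, so the full $6,300 applies.
Small Business Credit: income exceeds $77,000 by $30,100 → 121 increments × $40 = $4,840 ≥ base, so the credit is $0.
Total: $0 + $6,300 + $0 = $6,300.

$6,300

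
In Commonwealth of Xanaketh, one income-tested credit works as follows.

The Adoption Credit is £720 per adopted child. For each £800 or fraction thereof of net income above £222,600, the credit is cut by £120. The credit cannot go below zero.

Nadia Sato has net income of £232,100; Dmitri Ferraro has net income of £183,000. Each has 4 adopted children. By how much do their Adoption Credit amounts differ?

£1,440

Nadia (£232,100): Adoption Credit: base = 4 × £720 = £2,880. income exceeds £222,600 by £9,500, which is 12 full-or-partial £800 increments; reduction = 12 × £120 = £1,440, leaving £1,440.
Dmitri (£183,000): Adoption Credit: base = 4 × £720 = £2,880. £183,000 is at or below the £222,600 threshold, so the full £2,880 applies.
Difference: |£1,440 − £2,880| = £1,440.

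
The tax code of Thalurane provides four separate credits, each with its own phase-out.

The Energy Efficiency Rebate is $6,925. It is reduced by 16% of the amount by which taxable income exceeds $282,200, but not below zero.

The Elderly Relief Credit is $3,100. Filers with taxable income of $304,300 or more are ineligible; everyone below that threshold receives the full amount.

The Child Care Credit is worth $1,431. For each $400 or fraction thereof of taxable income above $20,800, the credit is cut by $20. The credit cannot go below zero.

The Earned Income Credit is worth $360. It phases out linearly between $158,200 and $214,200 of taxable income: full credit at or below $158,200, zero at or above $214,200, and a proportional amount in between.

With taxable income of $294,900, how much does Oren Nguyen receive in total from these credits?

$7,993

Energy Efficiency Rebate: 16% of the $12,700 excess over $282,200 is $2,032; credit = $6,925 − $2,032 = $4,893.
Elderly Relief Credit: $294,900 is below the $304,300 cutoff, so the full $3,100 applies.
Child Care Credit: income exceeds $20,800 by $274,100 → 686 increments × $20 = $13,720 ≥ base, so the credit is $0.
Earned Income Credit: $294,900 is at or above $214,200, so the credit is $0.
Total: $4,893 + $3,100 + $0 + $0 = $7,993.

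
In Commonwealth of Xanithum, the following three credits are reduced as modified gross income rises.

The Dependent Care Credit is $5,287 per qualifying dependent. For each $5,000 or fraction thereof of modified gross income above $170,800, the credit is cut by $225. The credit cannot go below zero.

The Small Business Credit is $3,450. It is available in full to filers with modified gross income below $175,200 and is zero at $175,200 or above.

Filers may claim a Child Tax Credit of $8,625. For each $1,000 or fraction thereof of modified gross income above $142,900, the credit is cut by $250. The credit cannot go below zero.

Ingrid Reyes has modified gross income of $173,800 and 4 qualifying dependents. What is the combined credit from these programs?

$25,248

Dependent Care Credit: base = 4 × $5,287 = $21,148. income exceeds $170,800 by $3,000, which is 1 full-or-partial $5,000 increment; reduction = 1 × $225 = $225, leaving $20,923.
Small Business Credit: $173,800 is below the $175,200 cutoff, so the full $3,450 applies.
Child Tax Credit: income exceeds $142,900 by $30,900, which is 31 full-or-partial $1,000 increments; reduction = 31 × $250 = $7,750, leaving $875.
Total: $20,923 + $3,450 + $875 = $25,248.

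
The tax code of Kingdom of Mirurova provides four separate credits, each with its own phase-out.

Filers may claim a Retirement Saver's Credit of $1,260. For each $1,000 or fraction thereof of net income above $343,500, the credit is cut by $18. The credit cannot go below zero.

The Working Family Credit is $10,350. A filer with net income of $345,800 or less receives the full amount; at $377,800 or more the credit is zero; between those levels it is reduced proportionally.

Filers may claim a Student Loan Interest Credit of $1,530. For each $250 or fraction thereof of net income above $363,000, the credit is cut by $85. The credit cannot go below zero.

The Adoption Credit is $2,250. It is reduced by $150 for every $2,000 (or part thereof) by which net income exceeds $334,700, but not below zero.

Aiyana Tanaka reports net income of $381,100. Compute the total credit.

$576

Retirement Saver's Credit: income exceeds $343,500 by $37,600, which is 38 full-or-partial $1,000 increments; reduction = 38 × $18 = $684, leaving $576.
Working Family Credit: $381,100 is at or above $377,800, so the credit is $0.
Student Loan Interest Credit: income exceeds $363,000 by $18,100 → 73 increments × $85 = $6,205 ≥ base, so the credit is $0.
Adoption Credit: income exceeds $334,700 by $46,400 → 24 increments × $150 = $3,600 ≥ base, so the credit is $0.
Total: $576 + $0 + $0 + $0 = $576.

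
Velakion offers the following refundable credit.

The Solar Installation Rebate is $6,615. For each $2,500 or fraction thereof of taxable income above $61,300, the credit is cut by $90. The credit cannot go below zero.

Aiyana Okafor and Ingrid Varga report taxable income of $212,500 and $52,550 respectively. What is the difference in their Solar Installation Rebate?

Aiyana ($212,500): Solar Installation Rebate: income exceeds $61,300 by $151,200, which is 61 full-or-partial $2,500 increments; reduction = 61 × $90 = $5,490, leaving $1,125.
Ingrid ($52,550): Solar Installation Rebate: $52,550 is at or below the $61,300 threshold, so the full $6,615 applies.
Difference: |$1,125 − $6,615| = $5,490.

$5,490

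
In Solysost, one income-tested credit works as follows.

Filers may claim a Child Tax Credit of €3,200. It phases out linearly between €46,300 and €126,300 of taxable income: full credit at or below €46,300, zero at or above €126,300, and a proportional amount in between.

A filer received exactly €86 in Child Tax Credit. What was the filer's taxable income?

€124,150

€86 is 86/3,200 of the full €3,200, so 3,114/3,200 of the €80,000 range has been used: income = €46,300 + €80,000 × 3,114/3,200 = €124,150.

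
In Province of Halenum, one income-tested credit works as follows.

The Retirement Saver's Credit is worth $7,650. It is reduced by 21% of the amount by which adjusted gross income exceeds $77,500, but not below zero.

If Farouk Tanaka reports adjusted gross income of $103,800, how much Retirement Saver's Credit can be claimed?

Retirement Saver's Credit: 21% of the $26,300 excess over $77,500 is $5,523; credit = $7,650 − $5,523 = $2,127.

$2,127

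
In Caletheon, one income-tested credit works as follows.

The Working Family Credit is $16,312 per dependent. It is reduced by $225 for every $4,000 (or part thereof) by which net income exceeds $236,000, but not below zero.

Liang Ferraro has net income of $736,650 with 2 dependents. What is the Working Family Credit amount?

$4,274

Working Family Credit: base = 2 × $16,312 = $32,624. income exceeds $236,000 by $500,650, which is 126 full-or-partial $4,000 increments; reduction = 126 × $225 = $28,350, leaving $4,274.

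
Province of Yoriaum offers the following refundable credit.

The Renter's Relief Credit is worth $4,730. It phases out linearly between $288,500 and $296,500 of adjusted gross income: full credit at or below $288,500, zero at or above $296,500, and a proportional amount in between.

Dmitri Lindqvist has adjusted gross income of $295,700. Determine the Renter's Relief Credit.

Renter's Relief Credit: $295,700 is $7,200 into a $8,000 phase-out range, leaving 800/8,000 of the credit: $4,730 × 800/8,000 = $473.

$473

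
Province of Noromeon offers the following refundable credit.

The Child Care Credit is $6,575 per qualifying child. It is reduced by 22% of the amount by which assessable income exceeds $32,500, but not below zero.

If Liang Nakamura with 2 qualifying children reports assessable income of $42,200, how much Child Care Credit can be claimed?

Child Care Credit: base = 2 × $6,575 = $13,150. 22% of the $9,700 excess over $32,500 is $2,134; credit = $13,150 − $2,134 = $11,016.

$11,016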